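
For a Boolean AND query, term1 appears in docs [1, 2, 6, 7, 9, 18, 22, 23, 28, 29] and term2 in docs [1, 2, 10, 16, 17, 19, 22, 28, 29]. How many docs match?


Boolean AND: find intersection of posting lists
term1 docs: [1, 2, 6, 7, 9, 18, 22, 23, 28, 29]
term2 docs: [1, 2, 10, 16, 17, 19, 22, 28, 29]
Intersection: [1, 2, 22, 28, 29]
|intersection| = 5

5


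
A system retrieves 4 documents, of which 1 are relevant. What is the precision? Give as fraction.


Precision = relevant_retrieved / total_retrieved
= 1 / 4
= 1 / (1 + 3)
= 1/4

1/4


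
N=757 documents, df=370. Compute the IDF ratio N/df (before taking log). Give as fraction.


IDF ratio = N / df
= 757 / 370
= 757/370

757/370


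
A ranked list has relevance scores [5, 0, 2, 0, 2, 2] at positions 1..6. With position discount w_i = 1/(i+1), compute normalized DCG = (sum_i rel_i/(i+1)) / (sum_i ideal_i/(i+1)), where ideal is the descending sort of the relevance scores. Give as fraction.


Position discount weights w_i = 1/(i+1) for i=1..6:
Weights = [1/2, 1/3, 1/4, 1/5, 1/6, 1/7]
Actual relevance: [5, 0, 2, 0, 2, 2]
DCG = 5/2 + 0/3 + 2/4 + 0/5 + 2/6 + 2/7 = 76/21
Ideal relevance (sorted desc): [5, 2, 2, 2, 0, 0]
Ideal DCG = 5/2 + 2/3 + 2/4 + 2/5 + 0/6 + 0/7 = 61/15
nDCG = DCG / ideal_DCG = 76/21 / 61/15 = 380/427

380/427


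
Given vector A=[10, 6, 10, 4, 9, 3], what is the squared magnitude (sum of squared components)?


|A|^2 = sum of squared components
A[0]^2 = 10^2 = 100
A[1]^2 = 6^2 = 36
A[2]^2 = 10^2 = 100
A[3]^2 = 4^2 = 16
A[4]^2 = 9^2 = 81
A[5]^2 = 3^2 = 9
Sum = 100 + 36 + 100 + 16 + 81 + 9 = 342

342


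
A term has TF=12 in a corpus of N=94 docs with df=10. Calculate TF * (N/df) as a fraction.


TF * (N/df)
= 12 * (94/10)
= 12 * 47/5
= 564/5

564/5


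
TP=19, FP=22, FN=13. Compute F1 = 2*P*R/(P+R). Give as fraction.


F1 = 2 * P * R / (P + R)
P = TP/(TP+FP) = 19/41 = 19/41
R = TP/(TP+FN) = 19/32 = 19/32
2 * P * R = 2 * 19/41 * 19/32 = 361/656
P + R = 19/41 + 19/32 = 1387/1312
F1 = 361/656 / 1387/1312 = 38/73

38/73


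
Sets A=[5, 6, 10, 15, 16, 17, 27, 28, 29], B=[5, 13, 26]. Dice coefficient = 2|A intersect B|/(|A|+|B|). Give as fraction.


A intersect B = [5]
|A intersect B| = 1
|A| = 9, |B| = 3
Dice = 2*1 / (9+3)
= 2 / 12 = 1/6

1/6


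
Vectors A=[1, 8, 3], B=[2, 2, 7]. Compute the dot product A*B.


Dot product = sum of element-wise products
A[0]*B[0] = 1*2 = 2
A[1]*B[1] = 8*2 = 16
A[2]*B[2] = 3*7 = 21
Sum = 2 + 16 + 21 = 39

39


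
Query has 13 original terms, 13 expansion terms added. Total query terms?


Original terms: 13
Expansion terms: 13
Total = 13 + 13 = 26

26


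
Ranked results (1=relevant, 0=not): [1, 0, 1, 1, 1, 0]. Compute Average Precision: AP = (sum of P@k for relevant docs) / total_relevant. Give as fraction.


Computing P@k for each relevant position:
Position 1: relevant, P@1 = 1/1 = 1
Position 2: not relevant
Position 3: relevant, P@3 = 2/3 = 2/3
Position 4: relevant, P@4 = 3/4 = 3/4
Position 5: relevant, P@5 = 4/5 = 4/5
Position 6: not relevant
Sum of P@k = 1 + 2/3 + 3/4 + 4/5 = 193/60
AP = 193/60 / 4 = 193/240

193/240


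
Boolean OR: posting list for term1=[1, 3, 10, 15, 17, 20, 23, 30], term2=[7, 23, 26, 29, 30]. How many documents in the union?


Boolean OR: find union of posting lists
term1 docs: [1, 3, 10, 15, 17, 20, 23, 30]
term2 docs: [7, 23, 26, 29, 30]
Union: [1, 3, 7, 10, 15, 17, 20, 23, 26, 29, 30]
|union| = 11

11


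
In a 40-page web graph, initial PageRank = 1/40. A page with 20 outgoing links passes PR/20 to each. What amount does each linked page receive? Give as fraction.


Initial PR = 1/40 = 1/40
Outlinks = 20
Contribution per link = PR / outlinks
= 1/40 / 20
= 1/800

1/800


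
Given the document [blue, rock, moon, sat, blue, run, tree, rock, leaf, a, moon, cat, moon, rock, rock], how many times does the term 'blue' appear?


Document has 15 words
Scanning for 'blue':
Found at positions: [0, 4]
Count = 2

2


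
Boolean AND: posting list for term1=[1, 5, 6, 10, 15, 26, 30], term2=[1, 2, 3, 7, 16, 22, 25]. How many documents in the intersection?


Boolean AND: find intersection of posting lists
term1 docs: [1, 5, 6, 10, 15, 26, 30]
term2 docs: [1, 2, 3, 7, 16, 22, 25]
Intersection: [1]
|intersection| = 1

1


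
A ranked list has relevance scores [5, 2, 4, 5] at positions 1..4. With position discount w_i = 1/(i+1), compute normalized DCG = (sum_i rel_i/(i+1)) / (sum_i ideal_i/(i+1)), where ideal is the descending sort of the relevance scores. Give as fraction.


Position discount weights w_i = 1/(i+1) for i=1..4:
Weights = [1/2, 1/3, 1/4, 1/5]
Actual relevance: [5, 2, 4, 5]
DCG = 5/2 + 2/3 + 4/4 + 5/5 = 31/6
Ideal relevance (sorted desc): [5, 5, 4, 2]
Ideal DCG = 5/2 + 5/3 + 4/4 + 2/5 = 167/30
nDCG = DCG / ideal_DCG = 31/6 / 167/30 = 155/167

155/167


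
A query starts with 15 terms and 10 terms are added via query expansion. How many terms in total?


Original terms: 15
Expansion terms: 10
Total = 15 + 10 = 25

25


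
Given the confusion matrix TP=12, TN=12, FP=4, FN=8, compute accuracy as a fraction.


Accuracy = (TP + TN) / (TP + TN + FP + FN)
TP + TN = 12 + 12 = 24
Total = 12 + 12 + 4 + 8 = 36
Accuracy = 24 / 36 = 2/3

2/3


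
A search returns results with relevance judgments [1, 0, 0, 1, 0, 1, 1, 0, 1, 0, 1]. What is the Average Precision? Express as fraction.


Computing P@k for each relevant position:
Position 1: relevant, P@1 = 1/1 = 1
Position 2: not relevant
Position 3: not relevant
Position 4: relevant, P@4 = 2/4 = 1/2
Position 5: not relevant
Position 6: relevant, P@6 = 3/6 = 1/2
Position 7: relevant, P@7 = 4/7 = 4/7
Position 8: not relevant
Position 9: relevant, P@9 = 5/9 = 5/9
Position 10: not relevant
Position 11: relevant, P@11 = 6/11 = 6/11
Sum of P@k = 1 + 1/2 + 1/2 + 4/7 + 5/9 + 6/11 = 2545/693
AP = 2545/693 / 6 = 2545/4158

2545/4158


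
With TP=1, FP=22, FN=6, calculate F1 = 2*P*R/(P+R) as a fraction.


F1 = 2 * P * R / (P + R)
P = TP/(TP+FP) = 1/23 = 1/23
R = TP/(TP+FN) = 1/7 = 1/7
2 * P * R = 2 * 1/23 * 1/7 = 2/161
P + R = 1/23 + 1/7 = 30/161
F1 = 2/161 / 30/161 = 1/15

1/15


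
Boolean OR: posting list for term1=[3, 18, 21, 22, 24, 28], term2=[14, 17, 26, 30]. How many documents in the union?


Boolean OR: find union of posting lists
term1 docs: [3, 18, 21, 22, 24, 28]
term2 docs: [14, 17, 26, 30]
Union: [3, 14, 17, 18, 21, 22, 24, 26, 28, 30]
|union| = 10

10


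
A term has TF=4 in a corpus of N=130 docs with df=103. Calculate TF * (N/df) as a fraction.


TF * (N/df)
= 4 * (130/103)
= 4 * 130/103
= 520/103

520/103


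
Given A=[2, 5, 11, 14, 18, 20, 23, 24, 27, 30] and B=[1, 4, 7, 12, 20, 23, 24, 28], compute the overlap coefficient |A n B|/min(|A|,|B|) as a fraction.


A intersect B = [20, 23, 24]
|A intersect B| = 3
min(|A|, |B|) = min(10, 8) = 8
Overlap = 3 / 8 = 3/8

3/8


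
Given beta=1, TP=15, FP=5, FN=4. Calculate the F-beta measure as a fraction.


P = TP/(TP+FP) = 15/20 = 3/4
R = TP/(TP+FN) = 15/19 = 15/19
beta^2 = 1^2 = 1
(1 + beta^2) = 2
Numerator = (1+beta^2)*P*R = 45/38
Denominator = beta^2*P + R = 3/4 + 15/19 = 117/76
F_beta = 10/13

10/13


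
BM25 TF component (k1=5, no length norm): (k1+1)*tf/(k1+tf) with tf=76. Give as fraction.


BM25 TF component = (k1+1)*tf / (k1+tf)
k1 = 5, tf = 76
Numerator = (5+1)*76 = 456
Denominator = 5 + 76 = 81
= 456/81 = 152/27

152/27


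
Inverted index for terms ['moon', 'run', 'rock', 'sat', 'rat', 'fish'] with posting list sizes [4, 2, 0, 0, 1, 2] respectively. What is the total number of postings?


Summing posting list sizes:
'moon': 4 postings
'run': 2 postings
'rock': 0 postings
'sat': 0 postings
'rat': 1 postings
'fish': 2 postings
Total = 4 + 2 + 0 + 0 + 1 + 2 = 9

9


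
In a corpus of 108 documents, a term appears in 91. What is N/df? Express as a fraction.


IDF ratio = N / df
= 108 / 91
= 108/91

108/91


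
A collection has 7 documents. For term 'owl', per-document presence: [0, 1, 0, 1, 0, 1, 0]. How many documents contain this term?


Checking each document for 'owl':
Doc 1: absent
Doc 2: present
Doc 3: absent
Doc 4: present
Doc 5: absent
Doc 6: present
Doc 7: absent
df = sum of presences = 0 + 1 + 0 + 1 + 0 + 1 + 0 = 3

3


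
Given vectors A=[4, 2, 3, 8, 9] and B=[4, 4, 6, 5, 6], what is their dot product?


Dot product = sum of element-wise products
A[0]*B[0] = 4*4 = 16
A[1]*B[1] = 2*4 = 8
A[2]*B[2] = 3*6 = 18
A[3]*B[3] = 8*5 = 40
A[4]*B[4] = 9*6 = 54
Sum = 16 + 8 + 18 + 40 + 54 = 136

136


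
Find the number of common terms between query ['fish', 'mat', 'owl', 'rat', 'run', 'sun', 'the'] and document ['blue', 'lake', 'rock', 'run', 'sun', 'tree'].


Query terms: ['fish', 'mat', 'owl', 'rat', 'run', 'sun', 'the']
Document terms: ['blue', 'lake', 'rock', 'run', 'sun', 'tree']
Common terms: ['run', 'sun']
Overlap count = 2

2


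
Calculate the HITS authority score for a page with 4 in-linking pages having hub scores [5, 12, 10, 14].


Authority = sum of hub scores of in-linkers
In-link 1: hub score = 5
In-link 2: hub score = 12
In-link 3: hub score = 10
In-link 4: hub score = 14
Authority = 5 + 12 + 10 + 14 = 41

41


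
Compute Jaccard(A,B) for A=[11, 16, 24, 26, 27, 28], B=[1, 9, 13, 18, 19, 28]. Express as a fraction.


A intersect B = [28]
|A intersect B| = 1
A union B = [1, 9, 11, 13, 16, 18, 19, 24, 26, 27, 28]
|A union B| = 11
Jaccard = 1/11 = 1/11

1/11


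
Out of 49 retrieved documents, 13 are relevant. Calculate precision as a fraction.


Precision = relevant_retrieved / total_retrieved
= 13 / 49
= 13 / (13 + 36)
= 13/49

13/49


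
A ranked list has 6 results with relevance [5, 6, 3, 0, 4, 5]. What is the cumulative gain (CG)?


Cumulative Gain = sum of relevance scores
Position 1: rel=5, running sum=5
Position 2: rel=6, running sum=11
Position 3: rel=3, running sum=14
Position 4: rel=0, running sum=14
Position 5: rel=4, running sum=18
Position 6: rel=5, running sum=23
CG = 23

23


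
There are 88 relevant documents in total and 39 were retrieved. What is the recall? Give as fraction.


Recall = retrieved_relevant / total_relevant
= 39 / 88
= 39 / (39 + 49)
= 39/88

39/88


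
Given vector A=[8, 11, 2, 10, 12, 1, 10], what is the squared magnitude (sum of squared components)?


|A|^2 = sum of squared components
A[0]^2 = 8^2 = 64
A[1]^2 = 11^2 = 121
A[2]^2 = 2^2 = 4
A[3]^2 = 10^2 = 100
A[4]^2 = 12^2 = 144
A[5]^2 = 1^2 = 1
A[6]^2 = 10^2 = 100
Sum = 64 + 121 + 4 + 100 + 144 + 1 + 100 = 534

534


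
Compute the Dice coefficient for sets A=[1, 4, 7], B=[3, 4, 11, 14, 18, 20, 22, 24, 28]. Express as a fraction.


A intersect B = [4]
|A intersect B| = 1
|A| = 3, |B| = 9
Dice = 2*1 / (3+9)
= 2 / 12 = 1/6

1/6


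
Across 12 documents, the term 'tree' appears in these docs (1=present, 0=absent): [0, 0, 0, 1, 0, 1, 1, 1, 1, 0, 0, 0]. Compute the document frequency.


Checking each document for 'tree':
Doc 1: absent
Doc 2: absent
Doc 3: absent
Doc 4: present
Doc 5: absent
Doc 6: present
Doc 7: present
Doc 8: present
Doc 9: present
Doc 10: absent
Doc 11: absent
Doc 12: absent
df = sum of presences = 0 + 0 + 0 + 1 + 0 + 1 + 1 + 1 + 1 + 0 + 0 + 0 = 5

5


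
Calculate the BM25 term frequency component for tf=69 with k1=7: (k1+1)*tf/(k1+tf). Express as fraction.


BM25 TF component = (k1+1)*tf / (k1+tf)
k1 = 7, tf = 69
Numerator = (7+1)*69 = 552
Denominator = 7 + 69 = 76
= 552/76 = 138/19

138/19


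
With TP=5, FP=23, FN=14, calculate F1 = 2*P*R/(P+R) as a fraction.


F1 = 2 * P * R / (P + R)
P = TP/(TP+FP) = 5/28 = 5/28
R = TP/(TP+FN) = 5/19 = 5/19
2 * P * R = 2 * 5/28 * 5/19 = 25/266
P + R = 5/28 + 5/19 = 235/532
F1 = 25/266 / 235/532 = 10/47

10/47


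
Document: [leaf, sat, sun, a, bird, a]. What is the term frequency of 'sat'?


Document has 6 words
Scanning for 'sat':
Found at positions: [1]
Count = 1

1


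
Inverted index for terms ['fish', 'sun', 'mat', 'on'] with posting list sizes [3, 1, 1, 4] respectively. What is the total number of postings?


Summing posting list sizes:
'fish': 3 postings
'sun': 1 postings
'mat': 1 postings
'on': 4 postings
Total = 3 + 1 + 1 + 4 = 9

9


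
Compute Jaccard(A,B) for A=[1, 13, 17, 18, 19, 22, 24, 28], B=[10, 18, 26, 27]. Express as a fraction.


A intersect B = [18]
|A intersect B| = 1
A union B = [1, 10, 13, 17, 18, 19, 22, 24, 26, 27, 28]
|A union B| = 11
Jaccard = 1/11 = 1/11

1/11


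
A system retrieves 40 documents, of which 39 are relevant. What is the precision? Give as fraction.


Precision = relevant_retrieved / total_retrieved
= 39 / 40
= 39 / (39 + 1)
= 39/40

39/40


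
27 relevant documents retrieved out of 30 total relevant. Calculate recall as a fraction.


Recall = retrieved_relevant / total_relevant
= 27 / 30
= 27 / (27 + 3)
= 9/10

9/10


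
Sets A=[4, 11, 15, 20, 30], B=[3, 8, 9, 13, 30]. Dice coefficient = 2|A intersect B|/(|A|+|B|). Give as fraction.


A intersect B = [30]
|A intersect B| = 1
|A| = 5, |B| = 5
Dice = 2*1 / (5+5)
= 2 / 10 = 1/5

1/5


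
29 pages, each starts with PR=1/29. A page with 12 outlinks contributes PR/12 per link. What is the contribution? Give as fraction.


Initial PR = 1/29 = 1/29
Outlinks = 12
Contribution per link = PR / outlinks
= 1/29 / 12
= 1/348

1/348


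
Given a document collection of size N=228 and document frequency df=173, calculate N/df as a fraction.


IDF ratio = N / df
= 228 / 173
= 228/173

228/173


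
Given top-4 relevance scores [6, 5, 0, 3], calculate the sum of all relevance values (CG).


Cumulative Gain = sum of relevance scores
Position 1: rel=6, running sum=6
Position 2: rel=5, running sum=11
Position 3: rel=0, running sum=11
Position 4: rel=3, running sum=14
CG = 14

14


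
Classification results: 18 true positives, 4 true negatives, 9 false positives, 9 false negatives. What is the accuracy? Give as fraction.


Accuracy = (TP + TN) / (TP + TN + FP + FN)
TP + TN = 18 + 4 = 22
Total = 18 + 4 + 9 + 9 = 40
Accuracy = 22 / 40 = 11/20

11/20


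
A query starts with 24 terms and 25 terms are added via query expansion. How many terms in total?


Original terms: 24
Expansion terms: 25
Total = 24 + 25 = 49

49


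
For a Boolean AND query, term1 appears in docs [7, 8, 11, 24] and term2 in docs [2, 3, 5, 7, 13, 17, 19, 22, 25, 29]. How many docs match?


Boolean AND: find intersection of posting lists
term1 docs: [7, 8, 11, 24]
term2 docs: [2, 3, 5, 7, 13, 17, 19, 22, 25, 29]
Intersection: [7]
|intersection| = 1

1


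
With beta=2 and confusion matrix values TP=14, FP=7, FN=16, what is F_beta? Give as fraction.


P = TP/(TP+FP) = 14/21 = 2/3
R = TP/(TP+FN) = 14/30 = 7/15
beta^2 = 2^2 = 4
(1 + beta^2) = 5
Numerator = (1+beta^2)*P*R = 14/9
Denominator = beta^2*P + R = 8/3 + 7/15 = 47/15
F_beta = 70/141

70/141


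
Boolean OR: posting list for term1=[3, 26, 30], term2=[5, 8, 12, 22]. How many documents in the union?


Boolean OR: find union of posting lists
term1 docs: [3, 26, 30]
term2 docs: [5, 8, 12, 22]
Union: [3, 5, 8, 12, 22, 26, 30]
|union| = 7

7


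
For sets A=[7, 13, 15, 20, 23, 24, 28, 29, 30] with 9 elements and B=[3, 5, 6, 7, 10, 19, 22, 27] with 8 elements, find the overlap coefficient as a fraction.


A intersect B = [7]
|A intersect B| = 1
min(|A|, |B|) = min(9, 8) = 8
Overlap = 1 / 8 = 1/8

1/8


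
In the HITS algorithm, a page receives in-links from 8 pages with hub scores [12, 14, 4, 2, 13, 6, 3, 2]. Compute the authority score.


Authority = sum of hub scores of in-linkers
In-link 1: hub score = 12
In-link 2: hub score = 14
In-link 3: hub score = 4
In-link 4: hub score = 2
In-link 5: hub score = 13
In-link 6: hub score = 6
In-link 7: hub score = 3
In-link 8: hub score = 2
Authority = 12 + 14 + 4 + 2 + 13 + 6 + 3 + 2 = 56

56


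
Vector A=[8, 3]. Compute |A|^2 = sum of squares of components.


|A|^2 = sum of squared components
A[0]^2 = 8^2 = 64
A[1]^2 = 3^2 = 9
Sum = 64 + 9 = 73

73


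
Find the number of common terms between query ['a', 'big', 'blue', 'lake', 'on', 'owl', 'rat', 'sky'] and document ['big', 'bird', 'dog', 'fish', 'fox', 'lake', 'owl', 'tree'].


Query terms: ['a', 'big', 'blue', 'lake', 'on', 'owl', 'rat', 'sky']
Document terms: ['big', 'bird', 'dog', 'fish', 'fox', 'lake', 'owl', 'tree']
Common terms: ['big', 'lake', 'owl']
Overlap count = 3

3


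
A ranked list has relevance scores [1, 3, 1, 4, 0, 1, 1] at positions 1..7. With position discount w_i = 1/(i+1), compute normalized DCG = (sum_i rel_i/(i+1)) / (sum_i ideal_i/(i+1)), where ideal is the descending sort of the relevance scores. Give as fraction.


Position discount weights w_i = 1/(i+1) for i=1..7:
Weights = [1/2, 1/3, 1/4, 1/5, 1/6, 1/7, 1/8]
Actual relevance: [1, 3, 1, 4, 0, 1, 1]
DCG = 1/2 + 3/3 + 1/4 + 4/5 + 0/6 + 1/7 + 1/8 = 789/280
Ideal relevance (sorted desc): [4, 3, 1, 1, 1, 1, 0]
Ideal DCG = 4/2 + 3/3 + 1/4 + 1/5 + 1/6 + 1/7 + 0/8 = 1579/420
nDCG = DCG / ideal_DCG = 789/280 / 1579/420 = 2367/3158

2367/3158


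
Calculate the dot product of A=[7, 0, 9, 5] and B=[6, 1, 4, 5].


Dot product = sum of element-wise products
A[0]*B[0] = 7*6 = 42
A[1]*B[1] = 0*1 = 0
A[2]*B[2] = 9*4 = 36
A[3]*B[3] = 5*5 = 25
Sum = 42 + 0 + 36 + 25 = 103

103


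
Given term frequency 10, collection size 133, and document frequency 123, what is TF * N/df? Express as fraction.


TF * (N/df)
= 10 * (133/123)
= 10 * 133/123
= 1330/123

1330/123


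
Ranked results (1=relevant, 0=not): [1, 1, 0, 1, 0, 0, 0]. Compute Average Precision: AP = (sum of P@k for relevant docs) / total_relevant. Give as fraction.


Computing P@k for each relevant position:
Position 1: relevant, P@1 = 1/1 = 1
Position 2: relevant, P@2 = 2/2 = 1
Position 3: not relevant
Position 4: relevant, P@4 = 3/4 = 3/4
Position 5: not relevant
Position 6: not relevant
Position 7: not relevant
Sum of P@k = 1 + 1 + 3/4 = 11/4
AP = 11/4 / 3 = 11/12

11/12


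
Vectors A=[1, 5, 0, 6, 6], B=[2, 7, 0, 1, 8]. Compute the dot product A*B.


Dot product = sum of element-wise products
A[0]*B[0] = 1*2 = 2
A[1]*B[1] = 5*7 = 35
A[2]*B[2] = 0*0 = 0
A[3]*B[3] = 6*1 = 6
A[4]*B[4] = 6*8 = 48
Sum = 2 + 35 + 0 + 6 + 48 = 91

91


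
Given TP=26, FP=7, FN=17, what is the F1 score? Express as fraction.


F1 = 2 * P * R / (P + R)
P = TP/(TP+FP) = 26/33 = 26/33
R = TP/(TP+FN) = 26/43 = 26/43
2 * P * R = 2 * 26/33 * 26/43 = 1352/1419
P + R = 26/33 + 26/43 = 1976/1419
F1 = 1352/1419 / 1976/1419 = 13/19

13/19


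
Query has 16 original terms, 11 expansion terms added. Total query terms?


Original terms: 16
Expansion terms: 11
Total = 16 + 11 = 27

27


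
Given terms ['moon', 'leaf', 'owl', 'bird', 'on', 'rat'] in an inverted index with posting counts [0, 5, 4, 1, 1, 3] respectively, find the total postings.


Summing posting list sizes:
'moon': 0 postings
'leaf': 5 postings
'owl': 4 postings
'bird': 1 postings
'on': 1 postings
'rat': 3 postings
Total = 0 + 5 + 4 + 1 + 1 + 3 = 14

14


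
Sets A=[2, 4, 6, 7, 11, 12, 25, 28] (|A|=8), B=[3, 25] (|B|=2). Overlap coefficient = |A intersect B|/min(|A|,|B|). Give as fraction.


A intersect B = [25]
|A intersect B| = 1
min(|A|, |B|) = min(8, 2) = 2
Overlap = 1 / 2 = 1/2

1/2


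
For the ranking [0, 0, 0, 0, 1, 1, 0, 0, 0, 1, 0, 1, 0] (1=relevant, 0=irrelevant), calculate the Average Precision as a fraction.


Computing P@k for each relevant position:
Position 1: not relevant
Position 2: not relevant
Position 3: not relevant
Position 4: not relevant
Position 5: relevant, P@5 = 1/5 = 1/5
Position 6: relevant, P@6 = 2/6 = 1/3
Position 7: not relevant
Position 8: not relevant
Position 9: not relevant
Position 10: relevant, P@10 = 3/10 = 3/10
Position 11: not relevant
Position 12: relevant, P@12 = 4/12 = 1/3
Position 13: not relevant
Sum of P@k = 1/5 + 1/3 + 3/10 + 1/3 = 7/6
AP = 7/6 / 4 = 7/24

7/24


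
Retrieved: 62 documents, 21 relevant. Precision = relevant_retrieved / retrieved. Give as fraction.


Precision = relevant_retrieved / total_retrieved
= 21 / 62
= 21 / (21 + 41)
= 21/62

21/62


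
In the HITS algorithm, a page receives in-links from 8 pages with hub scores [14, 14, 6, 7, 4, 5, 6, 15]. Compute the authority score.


Authority = sum of hub scores of in-linkers
In-link 1: hub score = 14
In-link 2: hub score = 14
In-link 3: hub score = 6
In-link 4: hub score = 7
In-link 5: hub score = 4
In-link 6: hub score = 5
In-link 7: hub score = 6
In-link 8: hub score = 15
Authority = 14 + 14 + 6 + 7 + 4 + 5 + 6 + 15 = 71

71


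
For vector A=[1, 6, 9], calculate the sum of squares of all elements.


|A|^2 = sum of squared components
A[0]^2 = 1^2 = 1
A[1]^2 = 6^2 = 36
A[2]^2 = 9^2 = 81
Sum = 1 + 36 + 81 = 118

118


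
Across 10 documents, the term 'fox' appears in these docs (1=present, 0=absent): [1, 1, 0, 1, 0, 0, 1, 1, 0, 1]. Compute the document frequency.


Checking each document for 'fox':
Doc 1: present
Doc 2: present
Doc 3: absent
Doc 4: present
Doc 5: absent
Doc 6: absent
Doc 7: present
Doc 8: present
Doc 9: absent
Doc 10: present
df = sum of presences = 1 + 1 + 0 + 1 + 0 + 0 + 1 + 1 + 0 + 1 = 6

6


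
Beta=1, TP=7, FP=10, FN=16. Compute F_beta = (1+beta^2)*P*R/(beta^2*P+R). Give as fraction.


P = TP/(TP+FP) = 7/17 = 7/17
R = TP/(TP+FN) = 7/23 = 7/23
beta^2 = 1^2 = 1
(1 + beta^2) = 2
Numerator = (1+beta^2)*P*R = 98/391
Denominator = beta^2*P + R = 7/17 + 7/23 = 280/391
F_beta = 7/20

7/20


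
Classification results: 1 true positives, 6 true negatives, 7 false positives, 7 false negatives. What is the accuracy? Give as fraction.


Accuracy = (TP + TN) / (TP + TN + FP + FN)
TP + TN = 1 + 6 = 7
Total = 1 + 6 + 7 + 7 = 21
Accuracy = 7 / 21 = 1/3

1/3


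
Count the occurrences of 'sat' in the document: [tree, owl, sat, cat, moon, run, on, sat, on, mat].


Document has 10 words
Scanning for 'sat':
Found at positions: [2, 7]
Count = 2

2


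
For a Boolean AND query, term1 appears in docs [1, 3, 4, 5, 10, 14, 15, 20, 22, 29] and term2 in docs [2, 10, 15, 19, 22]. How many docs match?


Boolean AND: find intersection of posting lists
term1 docs: [1, 3, 4, 5, 10, 14, 15, 20, 22, 29]
term2 docs: [2, 10, 15, 19, 22]
Intersection: [10, 15, 22]
|intersection| = 3

3


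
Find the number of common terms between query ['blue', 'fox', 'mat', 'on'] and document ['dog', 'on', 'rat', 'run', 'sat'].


Query terms: ['blue', 'fox', 'mat', 'on']
Document terms: ['dog', 'on', 'rat', 'run', 'sat']
Common terms: ['on']
Overlap count = 1

1


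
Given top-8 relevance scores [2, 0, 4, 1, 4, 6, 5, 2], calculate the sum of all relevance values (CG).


Cumulative Gain = sum of relevance scores
Position 1: rel=2, running sum=2
Position 2: rel=0, running sum=2
Position 3: rel=4, running sum=6
Position 4: rel=1, running sum=7
Position 5: rel=4, running sum=11
Position 6: rel=6, running sum=17
Position 7: rel=5, running sum=22
Position 8: rel=2, running sum=24
CG = 24

24


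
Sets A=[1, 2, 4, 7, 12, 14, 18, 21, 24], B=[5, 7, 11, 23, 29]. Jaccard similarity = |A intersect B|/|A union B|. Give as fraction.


A intersect B = [7]
|A intersect B| = 1
A union B = [1, 2, 4, 5, 7, 11, 12, 14, 18, 21, 23, 24, 29]
|A union B| = 13
Jaccard = 1/13 = 1/13

1/13


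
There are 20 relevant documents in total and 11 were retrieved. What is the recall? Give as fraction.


Recall = retrieved_relevant / total_relevant
= 11 / 20
= 11 / (11 + 9)
= 11/20

11/20


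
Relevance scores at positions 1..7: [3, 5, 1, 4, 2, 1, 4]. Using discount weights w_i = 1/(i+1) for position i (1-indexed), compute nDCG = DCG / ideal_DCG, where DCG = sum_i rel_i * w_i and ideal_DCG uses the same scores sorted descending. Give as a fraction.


Position discount weights w_i = 1/(i+1) for i=1..7:
Weights = [1/2, 1/3, 1/4, 1/5, 1/6, 1/7, 1/8]
Actual relevance: [3, 5, 1, 4, 2, 1, 4]
DCG = 3/2 + 5/3 + 1/4 + 4/5 + 2/6 + 1/7 + 4/8 = 727/140
Ideal relevance (sorted desc): [5, 4, 4, 3, 2, 1, 1]
Ideal DCG = 5/2 + 4/3 + 4/4 + 3/5 + 2/6 + 1/7 + 1/8 = 5069/840
nDCG = DCG / ideal_DCG = 727/140 / 5069/840 = 4362/5069

4362/5069


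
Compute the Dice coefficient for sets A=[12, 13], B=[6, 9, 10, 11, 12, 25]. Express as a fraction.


A intersect B = [12]
|A intersect B| = 1
|A| = 2, |B| = 6
Dice = 2*1 / (2+6)
= 2 / 8 = 1/4

1/4


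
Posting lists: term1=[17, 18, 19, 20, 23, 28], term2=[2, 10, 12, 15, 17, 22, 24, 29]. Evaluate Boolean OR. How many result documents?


Boolean OR: find union of posting lists
term1 docs: [17, 18, 19, 20, 23, 28]
term2 docs: [2, 10, 12, 15, 17, 22, 24, 29]
Union: [2, 10, 12, 15, 17, 18, 19, 20, 22, 23, 24, 28, 29]
|union| = 13

13


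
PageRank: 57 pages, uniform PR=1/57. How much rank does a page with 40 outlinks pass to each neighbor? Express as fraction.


Initial PR = 1/57 = 1/57
Outlinks = 40
Contribution per link = PR / outlinks
= 1/57 / 40
= 1/2280

1/2280


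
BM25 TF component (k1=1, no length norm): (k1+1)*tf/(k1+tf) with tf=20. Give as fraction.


BM25 TF component = (k1+1)*tf / (k1+tf)
k1 = 1, tf = 20
Numerator = (1+1)*20 = 40
Denominator = 1 + 20 = 21
= 40/21 = 40/21

40/21


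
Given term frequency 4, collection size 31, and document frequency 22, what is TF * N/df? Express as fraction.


TF * (N/df)
= 4 * (31/22)
= 4 * 31/22
= 62/11

62/11


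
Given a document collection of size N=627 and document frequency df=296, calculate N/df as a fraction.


IDF ratio = N / df
= 627 / 296
= 627/296

627/296


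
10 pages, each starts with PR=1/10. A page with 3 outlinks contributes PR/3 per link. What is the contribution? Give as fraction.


Initial PR = 1/10 = 1/10
Outlinks = 3
Contribution per link = PR / outlinks
= 1/10 / 3
= 1/30

1/30


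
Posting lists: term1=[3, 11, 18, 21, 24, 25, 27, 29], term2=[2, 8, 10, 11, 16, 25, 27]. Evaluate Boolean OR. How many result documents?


Boolean OR: find union of posting lists
term1 docs: [3, 11, 18, 21, 24, 25, 27, 29]
term2 docs: [2, 8, 10, 11, 16, 25, 27]
Union: [2, 3, 8, 10, 11, 16, 18, 21, 24, 25, 27, 29]
|union| = 12

12


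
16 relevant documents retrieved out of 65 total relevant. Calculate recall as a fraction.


Recall = retrieved_relevant / total_relevant
= 16 / 65
= 16 / (16 + 49)
= 16/65

16/65


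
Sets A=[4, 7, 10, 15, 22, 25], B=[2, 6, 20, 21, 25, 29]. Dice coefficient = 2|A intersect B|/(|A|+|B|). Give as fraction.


A intersect B = [25]
|A intersect B| = 1
|A| = 6, |B| = 6
Dice = 2*1 / (6+6)
= 2 / 12 = 1/6

1/6


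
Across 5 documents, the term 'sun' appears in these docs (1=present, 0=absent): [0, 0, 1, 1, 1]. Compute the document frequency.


Checking each document for 'sun':
Doc 1: absent
Doc 2: absent
Doc 3: present
Doc 4: present
Doc 5: present
df = sum of presences = 0 + 0 + 1 + 1 + 1 = 3

3


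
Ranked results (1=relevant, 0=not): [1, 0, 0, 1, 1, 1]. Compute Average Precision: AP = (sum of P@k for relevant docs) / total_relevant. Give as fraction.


Computing P@k for each relevant position:
Position 1: relevant, P@1 = 1/1 = 1
Position 2: not relevant
Position 3: not relevant
Position 4: relevant, P@4 = 2/4 = 1/2
Position 5: relevant, P@5 = 3/5 = 3/5
Position 6: relevant, P@6 = 4/6 = 2/3
Sum of P@k = 1 + 1/2 + 3/5 + 2/3 = 83/30
AP = 83/30 / 4 = 83/120

83/120


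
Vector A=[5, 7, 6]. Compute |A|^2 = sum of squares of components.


|A|^2 = sum of squared components
A[0]^2 = 5^2 = 25
A[1]^2 = 7^2 = 49
A[2]^2 = 6^2 = 36
Sum = 25 + 49 + 36 = 110

110


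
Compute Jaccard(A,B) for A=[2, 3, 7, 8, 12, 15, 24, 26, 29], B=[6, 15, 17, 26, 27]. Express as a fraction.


A intersect B = [15, 26]
|A intersect B| = 2
A union B = [2, 3, 6, 7, 8, 12, 15, 17, 24, 26, 27, 29]
|A union B| = 12
Jaccard = 2/12 = 1/6

1/6


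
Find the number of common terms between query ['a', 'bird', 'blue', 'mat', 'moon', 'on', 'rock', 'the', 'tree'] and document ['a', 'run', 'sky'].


Query terms: ['a', 'bird', 'blue', 'mat', 'moon', 'on', 'rock', 'the', 'tree']
Document terms: ['a', 'run', 'sky']
Common terms: ['a']
Overlap count = 1

1


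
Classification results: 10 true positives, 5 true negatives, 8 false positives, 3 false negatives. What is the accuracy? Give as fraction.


Accuracy = (TP + TN) / (TP + TN + FP + FN)
TP + TN = 10 + 5 = 15
Total = 10 + 5 + 8 + 3 = 26
Accuracy = 15 / 26 = 15/26

15/26


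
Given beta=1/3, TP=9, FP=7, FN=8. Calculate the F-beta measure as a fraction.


P = TP/(TP+FP) = 9/16 = 9/16
R = TP/(TP+FN) = 9/17 = 9/17
beta^2 = 1/3^2 = 1/9
(1 + beta^2) = 10/9
Numerator = (1+beta^2)*P*R = 45/136
Denominator = beta^2*P + R = 1/16 + 9/17 = 161/272
F_beta = 90/161

90/161


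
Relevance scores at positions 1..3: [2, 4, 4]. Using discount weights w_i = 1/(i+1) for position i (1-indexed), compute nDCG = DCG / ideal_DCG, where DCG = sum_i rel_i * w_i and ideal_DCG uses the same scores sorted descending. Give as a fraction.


Position discount weights w_i = 1/(i+1) for i=1..3:
Weights = [1/2, 1/3, 1/4]
Actual relevance: [2, 4, 4]
DCG = 2/2 + 4/3 + 4/4 = 10/3
Ideal relevance (sorted desc): [4, 4, 2]
Ideal DCG = 4/2 + 4/3 + 2/4 = 23/6
nDCG = DCG / ideal_DCG = 10/3 / 23/6 = 20/23

20/23


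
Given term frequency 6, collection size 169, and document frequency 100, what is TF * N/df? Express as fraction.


TF * (N/df)
= 6 * (169/100)
= 6 * 169/100
= 507/50

507/50


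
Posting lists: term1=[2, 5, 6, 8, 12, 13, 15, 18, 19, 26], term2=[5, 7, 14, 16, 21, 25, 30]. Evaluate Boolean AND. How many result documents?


Boolean AND: find intersection of posting lists
term1 docs: [2, 5, 6, 8, 12, 13, 15, 18, 19, 26]
term2 docs: [5, 7, 14, 16, 21, 25, 30]
Intersection: [5]
|intersection| = 1

1


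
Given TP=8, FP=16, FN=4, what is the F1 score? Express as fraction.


F1 = 2 * P * R / (P + R)
P = TP/(TP+FP) = 8/24 = 1/3
R = TP/(TP+FN) = 8/12 = 2/3
2 * P * R = 2 * 1/3 * 2/3 = 4/9
P + R = 1/3 + 2/3 = 1
F1 = 4/9 / 1 = 4/9

4/9


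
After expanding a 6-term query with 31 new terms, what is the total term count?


Original terms: 6
Expansion terms: 31
Total = 6 + 31 = 37

37


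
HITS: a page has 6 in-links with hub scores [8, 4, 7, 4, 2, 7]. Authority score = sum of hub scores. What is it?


Authority = sum of hub scores of in-linkers
In-link 1: hub score = 8
In-link 2: hub score = 4
In-link 3: hub score = 7
In-link 4: hub score = 4
In-link 5: hub score = 2
In-link 6: hub score = 7
Authority = 8 + 4 + 7 + 4 + 2 + 7 = 32

32


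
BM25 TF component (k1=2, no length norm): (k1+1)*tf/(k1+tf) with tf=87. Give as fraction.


BM25 TF component = (k1+1)*tf / (k1+tf)
k1 = 2, tf = 87
Numerator = (2+1)*87 = 261
Denominator = 2 + 87 = 89
= 261/89 = 261/89

261/89


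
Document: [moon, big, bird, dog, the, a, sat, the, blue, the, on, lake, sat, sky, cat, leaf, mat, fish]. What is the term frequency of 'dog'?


Document has 18 words
Scanning for 'dog':
Found at positions: [3]
Count = 1

1


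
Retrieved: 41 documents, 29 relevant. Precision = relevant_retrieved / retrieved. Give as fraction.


Precision = relevant_retrieved / total_retrieved
= 29 / 41
= 29 / (29 + 12)
= 29/41

29/41


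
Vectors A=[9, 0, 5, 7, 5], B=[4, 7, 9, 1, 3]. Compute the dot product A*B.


Dot product = sum of element-wise products
A[0]*B[0] = 9*4 = 36
A[1]*B[1] = 0*7 = 0
A[2]*B[2] = 5*9 = 45
A[3]*B[3] = 7*1 = 7
A[4]*B[4] = 5*3 = 15
Sum = 36 + 0 + 45 + 7 + 15 = 103

103


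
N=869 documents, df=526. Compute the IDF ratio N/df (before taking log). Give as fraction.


IDF ratio = N / df
= 869 / 526
= 869/526

869/526


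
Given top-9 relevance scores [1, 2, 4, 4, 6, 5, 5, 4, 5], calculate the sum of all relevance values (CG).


Cumulative Gain = sum of relevance scores
Position 1: rel=1, running sum=1
Position 2: rel=2, running sum=3
Position 3: rel=4, running sum=7
Position 4: rel=4, running sum=11
Position 5: rel=6, running sum=17
Position 6: rel=5, running sum=22
Position 7: rel=5, running sum=27
Position 8: rel=4, running sum=31
Position 9: rel=5, running sum=36
CG = 36

36


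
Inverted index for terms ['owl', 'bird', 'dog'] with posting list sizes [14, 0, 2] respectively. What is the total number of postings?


Summing posting list sizes:
'owl': 14 postings
'bird': 0 postings
'dog': 2 postings
Total = 14 + 0 + 2 = 16

16


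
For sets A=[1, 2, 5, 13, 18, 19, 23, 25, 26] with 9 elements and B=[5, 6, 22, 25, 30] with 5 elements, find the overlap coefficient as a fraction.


A intersect B = [5, 25]
|A intersect B| = 2
min(|A|, |B|) = min(9, 5) = 5
Overlap = 2 / 5 = 2/5

2/5


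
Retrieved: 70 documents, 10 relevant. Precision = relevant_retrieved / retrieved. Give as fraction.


Precision = relevant_retrieved / total_retrieved
= 10 / 70
= 10 / (10 + 60)
= 1/7

1/7


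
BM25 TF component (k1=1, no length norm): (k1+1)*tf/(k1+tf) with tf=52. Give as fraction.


BM25 TF component = (k1+1)*tf / (k1+tf)
k1 = 1, tf = 52
Numerator = (1+1)*52 = 104
Denominator = 1 + 52 = 53
= 104/53 = 104/53

104/53


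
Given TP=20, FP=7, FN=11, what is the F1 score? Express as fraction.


F1 = 2 * P * R / (P + R)
P = TP/(TP+FP) = 20/27 = 20/27
R = TP/(TP+FN) = 20/31 = 20/31
2 * P * R = 2 * 20/27 * 20/31 = 800/837
P + R = 20/27 + 20/31 = 1160/837
F1 = 800/837 / 1160/837 = 20/29

20/29


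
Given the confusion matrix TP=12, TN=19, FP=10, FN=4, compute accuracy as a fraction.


Accuracy = (TP + TN) / (TP + TN + FP + FN)
TP + TN = 12 + 19 = 31
Total = 12 + 19 + 10 + 4 = 45
Accuracy = 31 / 45 = 31/45

31/45


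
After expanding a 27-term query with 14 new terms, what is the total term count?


Original terms: 27
Expansion terms: 14
Total = 27 + 14 = 41

41


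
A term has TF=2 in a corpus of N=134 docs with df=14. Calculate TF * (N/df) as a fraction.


TF * (N/df)
= 2 * (134/14)
= 2 * 67/7
= 134/7

134/7


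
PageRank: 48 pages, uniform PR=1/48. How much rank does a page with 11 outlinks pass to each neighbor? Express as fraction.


Initial PR = 1/48 = 1/48
Outlinks = 11
Contribution per link = PR / outlinks
= 1/48 / 11
= 1/528

1/528


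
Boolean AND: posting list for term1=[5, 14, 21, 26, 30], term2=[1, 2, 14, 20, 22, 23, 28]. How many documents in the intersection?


Boolean AND: find intersection of posting lists
term1 docs: [5, 14, 21, 26, 30]
term2 docs: [1, 2, 14, 20, 22, 23, 28]
Intersection: [14]
|intersection| = 1

1


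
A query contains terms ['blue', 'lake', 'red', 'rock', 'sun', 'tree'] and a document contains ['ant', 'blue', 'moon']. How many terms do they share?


Query terms: ['blue', 'lake', 'red', 'rock', 'sun', 'tree']
Document terms: ['ant', 'blue', 'moon']
Common terms: ['blue']
Overlap count = 1

1


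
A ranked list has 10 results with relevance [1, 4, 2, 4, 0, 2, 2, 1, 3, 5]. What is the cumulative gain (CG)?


Cumulative Gain = sum of relevance scores
Position 1: rel=1, running sum=1
Position 2: rel=4, running sum=5
Position 3: rel=2, running sum=7
Position 4: rel=4, running sum=11
Position 5: rel=0, running sum=11
Position 6: rel=2, running sum=13
Position 7: rel=2, running sum=15
Position 8: rel=1, running sum=16
Position 9: rel=3, running sum=19
Position 10: rel=5, running sum=24
CG = 24

24


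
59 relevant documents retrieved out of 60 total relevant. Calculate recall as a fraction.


Recall = retrieved_relevant / total_relevant
= 59 / 60
= 59 / (59 + 1)
= 59/60

59/60


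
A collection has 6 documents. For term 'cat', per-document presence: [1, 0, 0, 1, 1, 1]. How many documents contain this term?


Checking each document for 'cat':
Doc 1: present
Doc 2: absent
Doc 3: absent
Doc 4: present
Doc 5: present
Doc 6: present
df = sum of presences = 1 + 0 + 0 + 1 + 1 + 1 = 4

4


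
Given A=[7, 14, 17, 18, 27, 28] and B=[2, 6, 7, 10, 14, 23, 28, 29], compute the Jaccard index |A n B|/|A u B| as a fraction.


A intersect B = [7, 14, 28]
|A intersect B| = 3
A union B = [2, 6, 7, 10, 14, 17, 18, 23, 27, 28, 29]
|A union B| = 11
Jaccard = 3/11 = 3/11

3/11


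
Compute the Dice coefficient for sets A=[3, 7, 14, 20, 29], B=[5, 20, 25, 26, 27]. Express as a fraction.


A intersect B = [20]
|A intersect B| = 1
|A| = 5, |B| = 5
Dice = 2*1 / (5+5)
= 2 / 10 = 1/5

1/5


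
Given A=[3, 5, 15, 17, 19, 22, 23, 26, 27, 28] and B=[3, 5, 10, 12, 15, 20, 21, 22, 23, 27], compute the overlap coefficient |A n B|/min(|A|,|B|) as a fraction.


A intersect B = [3, 5, 15, 22, 23, 27]
|A intersect B| = 6
min(|A|, |B|) = min(10, 10) = 10
Overlap = 6 / 10 = 3/5

3/5


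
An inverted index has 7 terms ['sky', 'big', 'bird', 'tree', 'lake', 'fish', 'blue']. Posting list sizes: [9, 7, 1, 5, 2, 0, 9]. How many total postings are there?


Summing posting list sizes:
'sky': 9 postings
'big': 7 postings
'bird': 1 postings
'tree': 5 postings
'lake': 2 postings
'fish': 0 postings
'blue': 9 postings
Total = 9 + 7 + 1 + 5 + 2 + 0 + 9 = 33

33


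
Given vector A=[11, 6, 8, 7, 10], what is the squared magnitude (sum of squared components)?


|A|^2 = sum of squared components
A[0]^2 = 11^2 = 121
A[1]^2 = 6^2 = 36
A[2]^2 = 8^2 = 64
A[3]^2 = 7^2 = 49
A[4]^2 = 10^2 = 100
Sum = 121 + 36 + 64 + 49 + 100 = 370

370


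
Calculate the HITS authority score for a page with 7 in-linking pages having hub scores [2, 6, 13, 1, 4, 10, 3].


Authority = sum of hub scores of in-linkers
In-link 1: hub score = 2
In-link 2: hub score = 6
In-link 3: hub score = 13
In-link 4: hub score = 1
In-link 5: hub score = 4
In-link 6: hub score = 10
In-link 7: hub score = 3
Authority = 2 + 6 + 13 + 1 + 4 + 10 + 3 = 39

39


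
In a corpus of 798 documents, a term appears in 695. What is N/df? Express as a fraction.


IDF ratio = N / df
= 798 / 695
= 798/695

798/695


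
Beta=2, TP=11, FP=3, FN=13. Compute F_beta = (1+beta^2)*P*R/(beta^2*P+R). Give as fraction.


P = TP/(TP+FP) = 11/14 = 11/14
R = TP/(TP+FN) = 11/24 = 11/24
beta^2 = 2^2 = 4
(1 + beta^2) = 5
Numerator = (1+beta^2)*P*R = 605/336
Denominator = beta^2*P + R = 22/7 + 11/24 = 605/168
F_beta = 1/2

1/2


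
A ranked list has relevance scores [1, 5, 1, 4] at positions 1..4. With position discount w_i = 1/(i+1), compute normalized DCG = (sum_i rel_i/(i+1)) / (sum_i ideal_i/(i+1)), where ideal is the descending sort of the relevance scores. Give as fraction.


Position discount weights w_i = 1/(i+1) for i=1..4:
Weights = [1/2, 1/3, 1/4, 1/5]
Actual relevance: [1, 5, 1, 4]
DCG = 1/2 + 5/3 + 1/4 + 4/5 = 193/60
Ideal relevance (sorted desc): [5, 4, 1, 1]
Ideal DCG = 5/2 + 4/3 + 1/4 + 1/5 = 257/60
nDCG = DCG / ideal_DCG = 193/60 / 257/60 = 193/257

193/257


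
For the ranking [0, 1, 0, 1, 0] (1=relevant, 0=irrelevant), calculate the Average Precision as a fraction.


Computing P@k for each relevant position:
Position 1: not relevant
Position 2: relevant, P@2 = 1/2 = 1/2
Position 3: not relevant
Position 4: relevant, P@4 = 2/4 = 1/2
Position 5: not relevant
Sum of P@k = 1/2 + 1/2 = 1
AP = 1 / 2 = 1/2

1/2


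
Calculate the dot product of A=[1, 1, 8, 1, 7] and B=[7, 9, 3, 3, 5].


Dot product = sum of element-wise products
A[0]*B[0] = 1*7 = 7
A[1]*B[1] = 1*9 = 9
A[2]*B[2] = 8*3 = 24
A[3]*B[3] = 1*3 = 3
A[4]*B[4] = 7*5 = 35
Sum = 7 + 9 + 24 + 3 + 35 = 78

78


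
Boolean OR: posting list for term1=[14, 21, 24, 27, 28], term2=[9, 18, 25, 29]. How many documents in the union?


Boolean OR: find union of posting lists
term1 docs: [14, 21, 24, 27, 28]
term2 docs: [9, 18, 25, 29]
Union: [9, 14, 18, 21, 24, 25, 27, 28, 29]
|union| = 9

9


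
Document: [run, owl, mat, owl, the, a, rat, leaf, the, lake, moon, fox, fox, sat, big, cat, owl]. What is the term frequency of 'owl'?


Document has 17 words
Scanning for 'owl':
Found at positions: [1, 3, 16]
Count = 3

3


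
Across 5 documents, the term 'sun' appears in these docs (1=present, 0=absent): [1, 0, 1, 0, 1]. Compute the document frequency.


Checking each document for 'sun':
Doc 1: present
Doc 2: absent
Doc 3: present
Doc 4: absent
Doc 5: present
df = sum of presences = 1 + 0 + 1 + 0 + 1 = 3

3


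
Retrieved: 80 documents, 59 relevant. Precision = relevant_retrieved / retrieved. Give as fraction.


Precision = relevant_retrieved / total_retrieved
= 59 / 80
= 59 / (59 + 21)
= 59/80

59/80
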